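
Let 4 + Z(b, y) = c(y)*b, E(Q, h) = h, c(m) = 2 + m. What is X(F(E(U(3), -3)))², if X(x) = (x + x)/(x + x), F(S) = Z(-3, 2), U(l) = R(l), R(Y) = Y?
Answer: 1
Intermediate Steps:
U(l) = l
Z(b, y) = -4 + b*(2 + y) (Z(b, y) = -4 + (2 + y)*b = -4 + b*(2 + y))
F(S) = -16 (F(S) = -4 - 3*(2 + 2) = -4 - 3*4 = -4 - 12 = -16)
X(x) = 1 (X(x) = (2*x)/((2*x)) = (2*x)*(1/(2*x)) = 1)
X(F(E(U(3), -3)))² = 1² = 1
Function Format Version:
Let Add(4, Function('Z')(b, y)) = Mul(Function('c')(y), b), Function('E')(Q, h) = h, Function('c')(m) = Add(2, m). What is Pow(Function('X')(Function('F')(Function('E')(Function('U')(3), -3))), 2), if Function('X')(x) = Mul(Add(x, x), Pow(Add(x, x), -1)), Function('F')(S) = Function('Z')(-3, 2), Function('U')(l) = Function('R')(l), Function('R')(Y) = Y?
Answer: 1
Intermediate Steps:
Function('U')(l) = l
Function('Z')(b, y) = Add(-4, Mul(b, Add(2, y))) (Function('Z')(b, y) = Add(-4, Mul(Add(2, y), b)) = Add(-4, Mul(b, Add(2, y))))
Function('F')(S) = -16 (Function('F')(S) = Add(-4, Mul(-3, Add(2, 2))) = Add(-4, Mul(-3, 4)) = Add(-4, -12) = -16)
Function('X')(x) = 1 (Function('X')(x) = Mul(Mul(2, x), Pow(Mul(2, x), -1)) = Mul(Mul(2, x), Mul(Rational(1, 2), Pow(x, -1))) = 1)
Pow(Function('X')(Function('F')(Function('E')(Function('U')(3), -3))), 2) = Pow(1, 2) = 1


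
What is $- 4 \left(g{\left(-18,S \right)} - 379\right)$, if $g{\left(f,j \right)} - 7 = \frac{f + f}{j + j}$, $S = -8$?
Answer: $1479$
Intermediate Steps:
$g{\left(f,j \right)} = 7 + \frac{f}{j}$ ($g{\left(f,j \right)} = 7 + \frac{f + f}{j + j} = 7 + \frac{2 f}{2 j} = 7 + 2 f \frac{1}{2 j} = 7 + \frac{f}{j}$)
$- 4 \left(g{\left(-18,S \right)} - 379\right) = - 4 \left(\left(7 - \frac{18}{-8}\right) - 379\right) = - 4 \left(\left(7 - - \frac{9}{4}\right) - 379\right) = - 4 \left(\left(7 + \frac{9}{4}\right) - 379\right) = - 4 \left(\frac{37}{4} - 379\right) = \left(-4\right) \left(- \frac{1479}{4}\right) = 1479$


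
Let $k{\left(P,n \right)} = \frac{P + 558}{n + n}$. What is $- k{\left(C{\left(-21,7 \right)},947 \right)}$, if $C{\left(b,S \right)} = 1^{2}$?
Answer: $- \frac{559}{1894} \approx -0.29514$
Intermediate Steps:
$C{\left(b,S \right)} = 1$
$k{\left(P,n \right)} = \frac{558 + P}{2 n}$
$- k{\left(C{\left(-21,7 \right)},947 \right)} = - \frac{558 + 1}{2 \cdot 947} = - \frac{559}{2 \cdot 947} = \left(-1\right) \frac{559}{1894} = - \frac{559}{1894}$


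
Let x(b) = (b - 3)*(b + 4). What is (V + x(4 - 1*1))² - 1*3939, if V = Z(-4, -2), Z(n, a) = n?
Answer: -3923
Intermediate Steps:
V = -4
x(b) = (-3 + b)*(4 + b)
(V + x(4 - 1*1))² - 1*3939 = (-4 + (-12 + (4 - 1*1) + (4 - 1*1)²))² - 1*3939 = (-4 + (-12 + (4 - 1) + (4 - 1)²))² - 3939 = (-4 + (-12 + 3 + 3²))² - 3939 = (-4 + (-12 + 3 + 9))² - 3939 = (-4 + 0)² - 3939 = (-4)² - 3939 = 16 - 3939 = -3923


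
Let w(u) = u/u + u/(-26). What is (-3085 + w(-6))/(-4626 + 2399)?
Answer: 40089/28951 ≈ 1.3847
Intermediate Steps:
w(u) = 1 - u/26 (w(u) = 1 + u*(-1/26) = 1 - u/26)
(-3085 + w(-6))/(-4626 + 2399) = (-3085 + (1 - 1/26*(-6)))/(-4626 + 2399) = (-3085 + (1 + 3/13))/(-2227) = (-3085 + 16/13)*(-1/2227) = -40089/13*(-1/2227) = 40089/28951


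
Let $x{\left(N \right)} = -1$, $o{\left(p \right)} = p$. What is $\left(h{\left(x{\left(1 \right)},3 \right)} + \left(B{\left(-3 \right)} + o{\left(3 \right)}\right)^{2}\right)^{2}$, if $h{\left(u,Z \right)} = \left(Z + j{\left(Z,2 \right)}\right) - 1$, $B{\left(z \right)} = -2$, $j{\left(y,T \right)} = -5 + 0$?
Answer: $4$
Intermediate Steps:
$j{\left(y,T \right)} = -5$
$h{\left(u,Z \right)} = -6 + Z$ ($h{\left(u,Z \right)} = \left(Z - 5\right) - 1 = \left(-5 + Z\right) - 1 = -6 + Z$)
$\left(h{\left(x{\left(1 \right)},3 \right)} + \left(B{\left(-3 \right)} + o{\left(3 \right)}\right)^{2}\right)^{2} = \left(\left(-6 + 3\right) + \left(-2 + 3\right)^{2}\right)^{2} = \left(-3 + 1^{2}\right)^{2} = \left(-3 + 1\right)^{2} = \left(-2\right)^{2} = 4$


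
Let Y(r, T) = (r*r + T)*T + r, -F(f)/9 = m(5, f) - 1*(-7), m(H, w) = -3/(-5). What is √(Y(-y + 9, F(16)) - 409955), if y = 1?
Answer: I*√10241151/5 ≈ 640.04*I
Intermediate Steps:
m(H, w) = ⅗ (m(H, w) = -3*(-⅕) = ⅗)
F(f) = -342/5 (F(f) = -9*(⅗ - 1*(-7)) = -9*(⅗ + 7) = -9*38/5 = -342/5)
Y(r, T) = r + T*(T + r²) (Y(r, T) = (r² + T)*T + r = (T + r²)*T + r = T*(T + r²) + r = r + T*(T + r²))
√(Y(-y + 9, F(16)) - 409955) = √(((-1*1 + 9) + (-342/5)² - 342*(-1*1 + 9)²/5) - 409955) = √(((-1 + 9) + 116964/25 - 342*(-1 + 9)²/5) - 409955) = √((8 + 116964/25 - 342/5*8²) - 409955) = √((8 + 116964/25 - 342/5*64) - 409955) = √((8 + 116964/25 - 21888/5) - 409955) = √(7724/25 - 409955) = √(-10241151/25) = I*√10241151/5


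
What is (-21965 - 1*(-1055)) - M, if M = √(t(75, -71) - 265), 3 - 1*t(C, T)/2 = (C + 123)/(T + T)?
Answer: -20910 - I*√1291561/71 ≈ -20910.0 - 16.007*I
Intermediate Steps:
t(C, T) = 6 - (123 + C)/T (t(C, T) = 6 - 2*(C + 123)/(T + T) = 6 - 2*(123 + C)/(2*T) = 6 - 2*(123 + C)*1/(2*T) = 6 - (123 + C)/T)
M = I*√1291561/71 (M = √((-123 - 1*75 + 6*(-71))/(-71) - 265) = √(-(-123 - 75 - 426)/71 - 265) = √(-1/71*(-624) - 265) = √(624/71 - 265) = √(-18191/71) = I*√1291561/71 ≈ 16.007*I)
(-21965 - 1*(-1055)) - M = (-21965 - 1*(-1055)) - I*√1291561/71 = (-21965 + 1055) - I*√1291561/71 = -20910 - I*√1291561/71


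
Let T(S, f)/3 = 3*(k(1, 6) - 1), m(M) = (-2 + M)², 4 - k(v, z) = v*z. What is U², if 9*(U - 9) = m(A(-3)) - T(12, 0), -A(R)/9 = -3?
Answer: 537289/81 ≈ 6633.2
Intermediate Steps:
A(R) = 27 (A(R) = -9*(-3) = 27)
k(v, z) = 4 - v*z
T(S, f) = -27 (T(S, f) = 3*(3*((4 - 1*1*6) - 1)) = 3*(3*((4 - 6) - 1)) = 3*(3*(-2 - 1)) = 3*(3*(-3)) = 3*(-9) = -27)
U = 733/9 (U = 9 + ((-2 + 27)² - 1*(-27))/9 = 9 + (25² + 27)/9 = 9 + (625 + 27)/9 = 9 + (⅑)*652 = 9 + 652/9 = 733/9 ≈ 81.444)
U² = (733/9)² = 537289/81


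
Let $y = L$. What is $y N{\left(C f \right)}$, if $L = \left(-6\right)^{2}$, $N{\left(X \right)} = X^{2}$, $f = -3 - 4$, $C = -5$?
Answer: $44100$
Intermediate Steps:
$f = -7$ ($f = -3 - 4 = -7$)
$L = 36$
$y = 36$
$y N{\left(C f \right)} = 36 \left(\left(-5\right) \left(-7\right)\right)^{2} = 36 \cdot 35^{2} = 36 \cdot 1225 = 44100$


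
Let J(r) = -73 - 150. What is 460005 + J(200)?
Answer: 459782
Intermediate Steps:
J(r) = -223
460005 + J(200) = 460005 - 223 = 459782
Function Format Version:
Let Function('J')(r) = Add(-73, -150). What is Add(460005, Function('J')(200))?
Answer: 459782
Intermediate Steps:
Function('J')(r) = -223
Add(460005, Function('J')(200)) = Add(460005, -223) = 459782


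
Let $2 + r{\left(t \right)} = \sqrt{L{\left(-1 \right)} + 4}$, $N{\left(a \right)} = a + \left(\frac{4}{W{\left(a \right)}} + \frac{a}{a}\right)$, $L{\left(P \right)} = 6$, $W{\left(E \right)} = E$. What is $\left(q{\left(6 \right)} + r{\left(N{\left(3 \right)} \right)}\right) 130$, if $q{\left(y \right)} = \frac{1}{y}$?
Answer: $- \frac{715}{3} + 130 \sqrt{10} \approx 172.76$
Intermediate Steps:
$N{\left(a \right)} = 1 + a + \frac{4}{a}$ ($N{\left(a \right)} = a + \left(\frac{4}{a} + \frac{a}{a}\right) = a + \left(\frac{4}{a} + 1\right) = a + \left(1 + \frac{4}{a}\right) = 1 + a + \frac{4}{a}$)
$r{\left(t \right)} = -2 + \sqrt{10}$ ($r{\left(t \right)} = -2 + \sqrt{6 + 4} = -2 + \sqrt{10}$)
$\left(q{\left(6 \right)} + r{\left(N{\left(3 \right)} \right)}\right) 130 = \left(\frac{1}{6} - \left(2 - \sqrt{10}\right)\right) 130 = \left(- \frac{11}{6} + \sqrt{10}\right) 130 = - \frac{715}{3} + 130 \sqrt{10}$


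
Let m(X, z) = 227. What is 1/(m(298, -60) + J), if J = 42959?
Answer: 1/43186 ≈ 2.3156e-5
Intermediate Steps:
1/(m(298, -60) + J) = 1/(227 + 42959) = 1/43186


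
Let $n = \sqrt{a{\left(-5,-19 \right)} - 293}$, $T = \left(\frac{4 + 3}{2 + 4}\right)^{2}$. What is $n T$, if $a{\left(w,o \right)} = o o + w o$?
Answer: $\frac{49 \sqrt{163}}{36} \approx 17.378$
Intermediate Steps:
$a{\left(w,o \right)} = o^{2} + o w$
$T = \frac{49}{36}$ ($T = \left(\frac{7}{6}\right)^{2} = \frac{49}{36} \approx 1.3611$)
$n = \sqrt{163}$ ($n = \sqrt{- 19 \left(-19 - 5\right) - 293} = \sqrt{\left(-19\right) \left(-24\right) - 293} = \sqrt{456 - 293} = \sqrt{163} \approx 12.767$)
$n T = \sqrt{163} \cdot \frac{49}{36} = \frac{49 \sqrt{163}}{36}$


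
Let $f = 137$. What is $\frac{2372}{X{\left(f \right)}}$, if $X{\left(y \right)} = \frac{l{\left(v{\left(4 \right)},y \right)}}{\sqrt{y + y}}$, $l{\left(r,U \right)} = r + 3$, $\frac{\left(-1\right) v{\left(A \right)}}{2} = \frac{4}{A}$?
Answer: $2372 \sqrt{274} \approx 39264.0$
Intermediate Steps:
$v{\left(A \right)} = - \frac{8}{A}$ ($v{\left(A \right)} = - 2 \frac{4}{A} = - \frac{8}{A}$)
$l{\left(r,U \right)} = 3 + r$
$X{\left(y \right)} = \frac{\sqrt{2}}{2 \sqrt{y}}$ ($X{\left(y \right)} = \frac{3 - \frac{8}{4}}{\sqrt{y + y}} = \frac{3 - 2}{\sqrt{2 y}} = \frac{3 - 2}{\sqrt{2} \sqrt{y}} = 1 \frac{\sqrt{2}}{2 \sqrt{y}} = \frac{\sqrt{2}}{2 \sqrt{y}}$)
$\frac{2372}{X{\left(f \right)}} = \frac{2372}{\frac{1}{2} \sqrt{2} \frac{1}{\sqrt{137}}} = \frac{2372}{\frac{1}{2} \sqrt{2} \frac{\sqrt{137}}{137}} = \frac{2372}{\frac{1}{274} \sqrt{274}} = 2372 \sqrt{274}$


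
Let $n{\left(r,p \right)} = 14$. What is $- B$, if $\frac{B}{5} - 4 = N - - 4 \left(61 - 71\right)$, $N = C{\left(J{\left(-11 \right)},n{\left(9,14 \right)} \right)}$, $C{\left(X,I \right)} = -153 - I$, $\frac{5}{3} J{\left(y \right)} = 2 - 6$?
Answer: $1015$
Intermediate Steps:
$J{\left(y \right)} = - \frac{12}{5}$ ($J{\left(y \right)} = \frac{3 \left(2 - 6\right)}{5} = \frac{3}{5} \left(-4\right) = - \frac{12}{5}$)
$N = -167$ ($N = -153 - 14 = -167$)
$B = -1015$ ($B = 20 + 5 \left(-167 - - 4 \left(61 - 71\right)\right) = 20 + 5 \left(-167 - \left(-4\right) \left(-10\right)\right) = 20 + 5 \left(-167 - 40\right) = 20 + 5 \left(-207\right) = 20 - 1035 = -1015$)
$- B = \left(-1\right) \left(-1015\right) = 1015$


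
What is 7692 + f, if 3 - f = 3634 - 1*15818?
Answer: 19879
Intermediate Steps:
f = 12187 (f = 3 - (3634 - 1*15818) = 3 - (3634 - 15818) = 3 - 1*(-12184) = 3 + 12184 = 12187)
7692 + f = 7692 + 12187 = 19879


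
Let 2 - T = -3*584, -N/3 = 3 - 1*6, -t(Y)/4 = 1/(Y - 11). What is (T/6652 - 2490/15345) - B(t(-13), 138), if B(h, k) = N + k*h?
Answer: -108534881/3402498 ≈ -31.899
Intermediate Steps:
t(Y) = -4/(-11 + Y) (t(Y) = -4/(Y - 11) = -4/(-11 + Y))
N = 9 (N = -3*(3 - 1*6) = -3*(3 - 6) = -3*(-3) = 9)
T = 1754 (T = 2 - (-3)*584 = 2 - 1*(-1752) = 2 + 1752 = 1754)
B(h, k) = 9 + h*k (B(h, k) = 9 + k*h = 9 + h*k)
(T/6652 - 2490/15345) - B(t(-13), 138) = (1754/6652 - 2490/15345) - (9 - 4/(-11 - 13)*138) = (1754*(1/6652) - 2490*1/15345) - (9 - 4/(-24)*138) = (877/3326 - 166/1023) - (9 - 4*(-1/24)*138) = 345055/3402498 - (9 + (⅙)*138) = 345055/3402498 - (9 + 23) = 345055/3402498 - 1*32 = 345055/3402498 - 32 = -108534881/3402498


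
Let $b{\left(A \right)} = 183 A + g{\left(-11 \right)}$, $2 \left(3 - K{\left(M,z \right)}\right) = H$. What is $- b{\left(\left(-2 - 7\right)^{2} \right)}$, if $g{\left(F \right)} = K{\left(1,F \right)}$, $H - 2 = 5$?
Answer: $- \frac{29645}{2} \approx -14823.0$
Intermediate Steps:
$H = 7$ ($H = 2 + 5 = 7$)
$K{\left(M,z \right)} = - \frac{1}{2}$ ($K{\left(M,z \right)} = 3 - \frac{7}{2} = - \frac{1}{2}$)
$g{\left(F \right)} = - \frac{1}{2}$
$b{\left(A \right)} = - \frac{1}{2} + 183 A$ ($b{\left(A \right)} = 183 A - \frac{1}{2} = - \frac{1}{2} + 183 A$)
$- b{\left(\left(-2 - 7\right)^{2} \right)} = - (- \frac{1}{2} + 183 \left(-2 - 7\right)^{2}) = - (- \frac{1}{2} + 183 \left(-9\right)^{2}) = - (- \frac{1}{2} + 183 \cdot 81) = - (- \frac{1}{2} + 14823) = \left(-1\right) \frac{29645}{2} = - \frac{29645}{2}$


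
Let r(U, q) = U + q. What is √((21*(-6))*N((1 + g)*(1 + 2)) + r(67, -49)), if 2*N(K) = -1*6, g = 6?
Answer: 6*√11 ≈ 19.900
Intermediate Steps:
N(K) = -3 (N(K) = (-1*6)/2 = (½)*(-6) = -3)
√((21*(-6))*N((1 + g)*(1 + 2)) + r(67, -49)) = √((21*(-6))*(-3) + (67 - 49)) = √(-126*(-3) + 18) = √(378 + 18) = √396 = 6*√11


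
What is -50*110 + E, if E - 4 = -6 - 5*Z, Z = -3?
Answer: -5487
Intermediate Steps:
E = 13 (E = 4 + (-6 - 5*(-3)) = 4 + (-6 + 15) = 4 + 9 = 13)
-50*110 + E = -50*110 + 13 = -5500 + 13 = -5487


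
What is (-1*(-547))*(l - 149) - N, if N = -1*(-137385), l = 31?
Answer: -201931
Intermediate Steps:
N = 137385
(-1*(-547))*(l - 149) - N = (-1*(-547))*(31 - 149) - 1*137385 = 547*(-118) - 137385 = -64546 - 137385 = -201931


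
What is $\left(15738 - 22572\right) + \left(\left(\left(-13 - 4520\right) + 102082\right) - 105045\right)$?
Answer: $-14330$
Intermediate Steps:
$\left(15738 - 22572\right) + \left(\left(\left(-13 - 4520\right) + 102082\right) - 105045\right) = -6834 + \left(\left(\left(-13 - 4520\right) + 102082\right) - 105045\right) = -6834 + \left(\left(-4533 + 102082\right) - 105045\right) = -6834 + \left(97549 - 105045\right) = -6834 - 7496 = -14330$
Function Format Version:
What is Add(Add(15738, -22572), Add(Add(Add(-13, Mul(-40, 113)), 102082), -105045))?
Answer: -14330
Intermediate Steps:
Add(Add(15738, -22572), Add(Add(Add(-13, Mul(-40, 113)), 102082), -105045)) = Add(-6834, Add(Add(Add(-13, -4520), 102082), -105045)) = Add(-6834, Add(Add(-4533, 102082), -105045)) = Add(-6834, Add(97549, -105045)) = Add(-6834, -7496) = -14330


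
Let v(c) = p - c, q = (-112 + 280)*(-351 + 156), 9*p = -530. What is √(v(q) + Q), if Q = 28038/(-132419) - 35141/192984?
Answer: √5338761291129747106901506/12777374148 ≈ 180.83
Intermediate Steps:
p = -530/9 (p = (⅑)*(-530) = -530/9 ≈ -58.889)
q = -32760 (q = 168*(-195) = -32760)
v(c) = -530/9 - c
Q = -10064221471/25554748296 (Q = 28038*(-1/132419) - 35141*1/192984 = -28038/132419 - 35141/192984 = -10064221471/25554748296 ≈ -0.39383)
√(v(q) + Q) = √((-530/9 - 1*(-32760)) - 10064221471/25554748296) = √((-530/9 + 32760) - 10064221471/25554748296) = √(294310/9 - 10064221471/25554748296) = √(2506975797667507/76664244888) = √5338761291129747106901506/12777374148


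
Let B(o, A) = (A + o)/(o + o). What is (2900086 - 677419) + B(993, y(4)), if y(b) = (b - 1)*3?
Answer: 735702944/331 ≈ 2.2227e+6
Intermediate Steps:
y(b) = -3 + 3*b (y(b) = (-1 + b)*3 = -3 + 3*b)
B(o, A) = (A + o)/(2*o) (B(o, A) = (A + o)/((2*o)) = (A + o)*(1/(2*o)) = (A + o)/(2*o))
(2900086 - 677419) + B(993, y(4)) = (2900086 - 677419) + (½)*((-3 + 3*4) + 993)/993 = 2222667 + (½)*(1/993)*((-3 + 12) + 993) = 2222667 + (½)*(1/993)*(9 + 993) = 2222667 + (½)*(1/993)*1002 = 2222667 + 167/331 = 735702944/331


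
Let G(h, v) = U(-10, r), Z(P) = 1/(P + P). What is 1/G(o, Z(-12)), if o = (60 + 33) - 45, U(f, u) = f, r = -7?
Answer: -⅒ ≈ -0.10000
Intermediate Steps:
Z(P) = 1/(2*P)
o = 48 (o = 93 - 45 = 48)
G(h, v) = -10
1/G(o, Z(-12)) = 1/(-10) = -⅒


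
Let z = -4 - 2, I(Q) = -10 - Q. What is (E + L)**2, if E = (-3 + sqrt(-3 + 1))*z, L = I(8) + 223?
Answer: 49657 - 2676*I*sqrt(2) ≈ 49657.0 - 3784.4*I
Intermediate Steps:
z = -6
L = 205 (L = (-10 - 1*8) + 223 = (-10 - 8) + 223 = -18 + 223 = 205)
E = 18 - 6*I*sqrt(2) (E = (-3 + sqrt(-3 + 1))*(-6) = (-3 + sqrt(-2))*(-6) = (-3 + I*sqrt(2))*(-6) = 18 - 6*I*sqrt(2) ≈ 18.0 - 8.4853*I)
(E + L)**2 = ((18 - 6*I*sqrt(2)) + 205)**2 = (223 - 6*I*sqrt(2))**2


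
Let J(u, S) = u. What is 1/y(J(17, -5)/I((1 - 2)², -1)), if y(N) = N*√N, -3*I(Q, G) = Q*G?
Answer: √51/2601 ≈ 0.0027456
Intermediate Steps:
I(Q, G) = -G*Q/3 (I(Q, G) = -Q*G/3 = -G*Q/3)
y(N) = N^(3/2)
1/y(J(17, -5)/I((1 - 2)², -1)) = 1/((17/((-⅓*(-1)*(1 - 2)²)))^(3/2)) = 1/((17/((-⅓*(-1)*(-1)²)))^(3/2)) = 1/((17/((-⅓*(-1)*1)))^(3/2)) = 1/((17/(⅓))^(3/2)) = 1/((17*3)^(3/2)) = 1/(51^(3/2)) = 1/(51*√51) = √51/2601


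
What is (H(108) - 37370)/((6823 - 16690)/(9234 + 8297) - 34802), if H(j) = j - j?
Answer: 6486470/6040829 ≈ 1.0738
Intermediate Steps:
H(j) = 0
(H(108) - 37370)/((6823 - 16690)/(9234 + 8297) - 34802) = (0 - 37370)/((6823 - 16690)/(9234 + 8297) - 34802) = -37370/(-9867/17531 - 34802) = -37370/(-610123729/17531) = -37370*(-17531/610123729) = 6486470/6040829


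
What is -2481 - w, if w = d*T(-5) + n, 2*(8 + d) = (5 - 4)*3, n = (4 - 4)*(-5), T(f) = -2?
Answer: -2494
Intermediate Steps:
n = 0 (n = 0*(-5) = 0)
d = -13/2 (d = -8 + ((5 - 4)*3)/2 = -8 + (1*3)/2 = -8 + (½)*3 = -8 + 3/2 = -13/2 ≈ -6.5000)
w = 13 (w = -13/2*(-2) + 0 = 13 + 0 = 13)
-2481 - w = -2481 - 1*13 = -2481 - 13 = -2494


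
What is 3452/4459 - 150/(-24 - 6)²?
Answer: 16253/26754 ≈ 0.60750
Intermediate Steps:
3452/4459 - 150/(-24 - 6)² = 3452*(1/4459) - 150/((-30)²) = 3452/4459 - 150/900 = 3452/4459 - 150*1/900 = 3452/4459 - ⅙ = 16253/26754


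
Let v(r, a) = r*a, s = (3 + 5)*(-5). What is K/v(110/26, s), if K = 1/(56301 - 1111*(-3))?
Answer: -13/131194800 ≈ -9.9089e-8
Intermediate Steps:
s = -40 (s = 8*(-5) = -40)
K = 1/59634 (K = 1/(56301 + 3333) = 1/59634 ≈ 1.6769e-5)
v(r, a) = a*r
K/v(110/26, s) = 1/(59634*((-4400/26))) = 1/(59634*((-40*55/13))) = 1/(59634*(-2200/13)) = (1/59634)*(-13/2200) = -13/131194800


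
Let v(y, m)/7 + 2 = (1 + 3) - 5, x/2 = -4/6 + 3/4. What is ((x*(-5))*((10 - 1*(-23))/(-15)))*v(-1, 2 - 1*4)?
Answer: -77/2 ≈ -38.500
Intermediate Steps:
x = ⅙ (x = 2*(-4/6 + 3/4) = 2*(-4*⅙ + 3*(¼)) = 2*(-⅔ + ¾) = 2*(1/12) = ⅙ ≈ 0.16667)
v(y, m) = -21 (v(y, m) = -14 + 7*((1 + 3) - 5) = -14 + 7*(4 - 5) = -14 + 7*(-1) = -14 - 7 = -21)
((x*(-5))*((10 - 1*(-23))/(-15)))*v(-1, 2 - 1*4) = (((⅙)*(-5))*((10 - 1*(-23))/(-15)))*(-21) = -5*(10 + 23)*(-1)/(6*15)*(-21) = -55*(-1)/(2*15)*(-21) = -⅚*(-11/5)*(-21) = (11/6)*(-21) = -77/2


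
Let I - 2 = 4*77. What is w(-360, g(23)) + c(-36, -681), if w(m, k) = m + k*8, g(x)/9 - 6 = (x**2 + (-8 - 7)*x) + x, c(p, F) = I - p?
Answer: 15322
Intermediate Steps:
I = 310 (I = 2 + 4*77 = 2 + 308 = 310)
c(p, F) = 310 - p
g(x) = 54 - 126*x + 9*x**2 (g(x) = 54 + 9*((x**2 + (-8 - 7)*x) + x) = 54 + 9*((x**2 - 15*x) + x) = 54 + 9*(x**2 - 14*x) = 54 + (-126*x + 9*x**2) = 54 - 126*x + 9*x**2)
w(m, k) = m + 8*k
w(-360, g(23)) + c(-36, -681) = (-360 + 8*(54 - 126*23 + 9*23**2)) + (310 - 1*(-36)) = (-360 + 8*(54 - 2898 + 9*529)) + (310 + 36) = (-360 + 8*(54 - 2898 + 4761)) + 346 = (-360 + 8*1917) + 346 = (-360 + 15336) + 346 = 14976 + 346 = 15322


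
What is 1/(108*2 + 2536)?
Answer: 1/2752 ≈ 0.00036337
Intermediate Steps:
1/(108*2 + 2536) = 1/(216 + 2536) = 1/2752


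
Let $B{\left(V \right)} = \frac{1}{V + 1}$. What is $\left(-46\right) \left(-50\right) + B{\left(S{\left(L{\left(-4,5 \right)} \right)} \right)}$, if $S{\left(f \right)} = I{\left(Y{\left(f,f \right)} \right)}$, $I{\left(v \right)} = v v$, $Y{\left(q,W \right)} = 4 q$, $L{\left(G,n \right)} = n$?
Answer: $\frac{922301}{401} \approx 2300.0$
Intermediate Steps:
$I{\left(v \right)} = v^{2}$
$S{\left(f \right)} = 16 f^{2}$ ($S{\left(f \right)} = \left(4 f\right)^{2} = 16 f^{2}$)
$B{\left(V \right)} = \frac{1}{1 + V}$
$\left(-46\right) \left(-50\right) + B{\left(S{\left(L{\left(-4,5 \right)} \right)} \right)} = \left(-46\right) \left(-50\right) + \frac{1}{1 + 16 \cdot 5^{2}} = 2300 + \frac{1}{1 + 16 \cdot 25} = 2300 + \frac{1}{1 + 400} = 2300 + \frac{1}{401} = \frac{922301}{401}$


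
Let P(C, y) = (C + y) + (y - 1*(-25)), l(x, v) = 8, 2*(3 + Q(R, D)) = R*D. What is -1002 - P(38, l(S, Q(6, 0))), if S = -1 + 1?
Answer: -1081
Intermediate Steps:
Q(R, D) = -3 + D*R/2 (Q(R, D) = -3 + (R*D)/2 = -3 + (D*R)/2 = -3 + D*R/2)
S = 0
P(C, y) = 25 + C + 2*y (P(C, y) = (C + y) + (y + 25) = (C + y) + (25 + y) = 25 + C + 2*y)
-1002 - P(38, l(S, Q(6, 0))) = -1002 - (25 + 38 + 2*8) = -1002 - (25 + 38 + 16) = -1002 - 1*79 = -1002 - 79 = -1081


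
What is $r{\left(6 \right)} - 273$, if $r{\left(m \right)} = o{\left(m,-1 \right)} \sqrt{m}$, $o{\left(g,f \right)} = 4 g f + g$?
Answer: $-273 - 18 \sqrt{6} \approx -317.09$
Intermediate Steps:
$o{\left(g,f \right)} = g + 4 f g$ ($o{\left(g,f \right)} = 4 f g + g = g + 4 f g$)
$r{\left(m \right)} = - 3 m^{\frac{3}{2}}$ ($r{\left(m \right)} = m \left(1 + 4 \left(-1\right)\right) \sqrt{m} = m \left(1 - 4\right) \sqrt{m} = m \left(-3\right) \sqrt{m} = - 3 m \sqrt{m} = - 3 m^{\frac{3}{2}}$)
$r{\left(6 \right)} - 273 = - 3 \cdot 6^{\frac{3}{2}} - 273 = - 3 \cdot 6 \sqrt{6} - 273 = - 18 \sqrt{6} - 273 = -273 - 18 \sqrt{6}$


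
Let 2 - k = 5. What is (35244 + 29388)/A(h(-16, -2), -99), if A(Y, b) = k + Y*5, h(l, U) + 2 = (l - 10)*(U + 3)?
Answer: -64632/143 ≈ -451.97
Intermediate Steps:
k = -3 (k = 2 - 1*5 = 2 - 5 = -3)
h(l, U) = -2 + (-10 + l)*(3 + U) (h(l, U) = -2 + (l - 10)*(U + 3) = -2 + (-10 + l)*(3 + U))
A(Y, b) = -3 + 5*Y (A(Y, b) = -3 + Y*5 = -3 + 5*Y)
(35244 + 29388)/A(h(-16, -2), -99) = (35244 + 29388)/(-3 + 5*(-32 - 10*(-2) + 3*(-16) - 2*(-16))) = 64632/(-3 + 5*(-32 + 20 - 48 + 32)) = 64632/(-3 + 5*(-28)) = 64632/(-3 - 140) = 64632/(-143) = 64632*(-1/143) = -64632/143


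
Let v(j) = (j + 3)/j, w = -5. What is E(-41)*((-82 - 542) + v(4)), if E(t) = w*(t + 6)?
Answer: -435575/4 ≈ -1.0889e+5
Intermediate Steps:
E(t) = -30 - 5*t (E(t) = -5*(t + 6) = -5*(6 + t) = -30 - 5*t)
v(j) = (3 + j)/j
E(-41)*((-82 - 542) + v(4)) = (-30 - 5*(-41))*((-82 - 542) + (3 + 4)/4) = (-30 + 205)*(-624 + (¼)*7) = 175*(-624 + 7/4) = 175*(-2489/4) = -435575/4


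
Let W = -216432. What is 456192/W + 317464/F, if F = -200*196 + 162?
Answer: -33378932/3259673 ≈ -10.240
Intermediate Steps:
F = -39038 (F = -39200 + 162 = -39038)
456192/W + 317464/F = 456192/(-216432) + 317464/(-39038) = 456192*(-1/216432) + 317464*(-1/39038) = -352/167 - 158732/19519 = -33378932/3259673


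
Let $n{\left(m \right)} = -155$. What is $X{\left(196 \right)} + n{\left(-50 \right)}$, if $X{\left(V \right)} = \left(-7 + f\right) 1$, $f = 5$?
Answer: $-157$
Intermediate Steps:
$X{\left(V \right)} = -2$ ($X{\left(V \right)} = \left(-7 + 5\right) 1 = \left(-2\right) 1 = -2$)
$X{\left(196 \right)} + n{\left(-50 \right)} = -2 - 155 = -157$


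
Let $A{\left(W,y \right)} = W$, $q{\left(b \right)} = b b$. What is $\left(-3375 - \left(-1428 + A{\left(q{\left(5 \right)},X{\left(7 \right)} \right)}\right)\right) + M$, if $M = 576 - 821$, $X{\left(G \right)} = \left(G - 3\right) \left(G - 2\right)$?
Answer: $-2217$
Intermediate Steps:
$X{\left(G \right)} = \left(-3 + G\right) \left(-2 + G\right)$
$q{\left(b \right)} = b^{2}$
$M = -245$
$\left(-3375 - \left(-1428 + A{\left(q{\left(5 \right)},X{\left(7 \right)} \right)}\right)\right) + M = \left(-3375 + \left(1428 - 5^{2}\right)\right) - 245 = \left(-3375 + \left(1428 - 25\right)\right) - 245 = \left(-3375 + 1403\right) - 245 = -1972 - 245 = -2217$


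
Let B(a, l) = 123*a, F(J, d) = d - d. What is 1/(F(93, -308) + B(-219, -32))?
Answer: -1/26937 ≈ -3.7124e-5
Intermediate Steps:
F(J, d) = 0
1/(F(93, -308) + B(-219, -32)) = 1/(0 + 123*(-219)) = 1/(0 - 26937) = 1/(-26937) = -1/26937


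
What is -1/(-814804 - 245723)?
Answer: 1/1060527 ≈ 9.4293e-7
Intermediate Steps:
-1/(-814804 - 245723) = -1/(-1060527) = -1*(-1/1060527) = 1/1060527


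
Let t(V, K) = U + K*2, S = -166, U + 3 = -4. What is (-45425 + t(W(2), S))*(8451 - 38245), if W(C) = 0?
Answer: 1363492616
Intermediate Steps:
U = -7 (U = -3 - 4 = -7)
t(V, K) = -7 + 2*K (t(V, K) = -7 + K*2 = -7 + 2*K)
(-45425 + t(W(2), S))*(8451 - 38245) = (-45425 + (-7 + 2*(-166)))*(8451 - 38245) = (-45425 + (-7 - 332))*(-29794) = (-45425 - 339)*(-29794) = -45764*(-29794) = 1363492616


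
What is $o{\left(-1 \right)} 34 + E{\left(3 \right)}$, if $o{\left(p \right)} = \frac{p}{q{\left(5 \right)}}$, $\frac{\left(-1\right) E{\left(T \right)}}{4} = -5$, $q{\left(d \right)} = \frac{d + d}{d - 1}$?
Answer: $\frac{32}{5} \approx 6.4$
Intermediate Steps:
$q{\left(d \right)} = \frac{2 d}{-1 + d}$
$E{\left(T \right)} = 20$ ($E{\left(T \right)} = \left(-4\right) \left(-5\right) = 20$)
$o{\left(p \right)} = \frac{2 p}{5}$ ($o{\left(p \right)} = \frac{p}{2 \cdot 5 \frac{1}{-1 + 5}} = \frac{p}{2 \cdot 5 \cdot \frac{1}{4}} = \frac{p}{\frac{5}{2}} = p \frac{2}{5} = \frac{2 p}{5}$)
$o{\left(-1 \right)} 34 + E{\left(3 \right)} = \frac{2}{5} \left(-1\right) 34 + 20 = \left(- \frac{2}{5}\right) 34 + 20 = - \frac{68}{5} + 20 = \frac{32}{5}$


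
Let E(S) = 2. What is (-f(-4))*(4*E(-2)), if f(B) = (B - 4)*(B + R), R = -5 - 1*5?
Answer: -896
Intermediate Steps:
R = -10 (R = -5 - 5 = -10)
f(B) = (-10 + B)*(-4 + B) (f(B) = (B - 4)*(B - 10) = (-4 + B)*(-10 + B) = (-10 + B)*(-4 + B))
(-f(-4))*(4*E(-2)) = (-(40 + (-4)² - 14*(-4)))*(4*2) = -(40 + 16 + 56)*8 = -1*112*8 = -112*8 = -896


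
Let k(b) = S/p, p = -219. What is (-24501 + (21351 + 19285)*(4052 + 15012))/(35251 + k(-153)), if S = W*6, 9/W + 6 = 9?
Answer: 56550194819/2573317 ≈ 21976.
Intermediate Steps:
W = 3 (W = 9/(-6 + 9) = 9/3 = 9*(⅓) = 3)
S = 18 (S = 3*6 = 18)
k(b) = -6/73 (k(b) = 18/(-219) = 18*(-1/219) = -6/73)
(-24501 + (21351 + 19285)*(4052 + 15012))/(35251 + k(-153)) = (-24501 + (21351 + 19285)*(4052 + 15012))/(35251 - 6/73) = (-24501 + 40636*19064)/(2573317/73) = (-24501 + 774684704)*(73/2573317) = 774660203*(73/2573317) = 56550194819/2573317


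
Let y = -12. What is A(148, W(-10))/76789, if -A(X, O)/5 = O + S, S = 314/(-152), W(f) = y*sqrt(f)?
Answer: 785/5835964 + 60*I*sqrt(10)/76789 ≈ 0.00013451 + 0.0024709*I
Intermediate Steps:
W(f) = -12*sqrt(f)
S = -157/76 (S = 314*(-1/152) = -157/76 ≈ -2.0658)
A(X, O) = 785/76 - 5*O (A(X, O) = -5*(O - 157/76) = -5*(-157/76 + O) = 785/76 - 5*O)
A(148, W(-10))/76789 = (785/76 - (-60)*sqrt(-10))/76789 = (785/76 - (-60)*I*sqrt(10))*(1/76789) = (785/76 + 60*I*sqrt(10))*(1/76789) = 785/5835964 + 60*I*sqrt(10)/76789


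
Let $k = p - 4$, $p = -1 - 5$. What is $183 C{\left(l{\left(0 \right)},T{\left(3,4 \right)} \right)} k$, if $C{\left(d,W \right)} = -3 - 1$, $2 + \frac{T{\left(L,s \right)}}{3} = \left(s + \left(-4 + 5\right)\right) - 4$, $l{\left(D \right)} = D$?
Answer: $7320$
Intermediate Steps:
$p = -6$ ($p = -1 - 5 = -6$)
$T{\left(L,s \right)} = -15 + 3 s$ ($T{\left(L,s \right)} = -6 + 3 \left(\left(s + \left(-4 + 5\right)\right) - 4\right) = -6 + 3 \left(\left(s + 1\right) - 4\right) = -6 + 3 \left(\left(1 + s\right) - 4\right) = -6 + 3 \left(-3 + s\right) = -6 + \left(-9 + 3 s\right) = -15 + 3 s$)
$C{\left(d,W \right)} = -4$ ($C{\left(d,W \right)} = -3 - 1 = -4$)
$k = -10$ ($k = -6 - 4 = -10$)
$183 C{\left(l{\left(0 \right)},T{\left(3,4 \right)} \right)} k = 183 \left(-4\right) \left(-10\right) = \left(-732\right) \left(-10\right) = 7320$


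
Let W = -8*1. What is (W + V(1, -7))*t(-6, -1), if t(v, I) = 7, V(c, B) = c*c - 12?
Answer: -133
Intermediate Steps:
V(c, B) = -12 + c² (V(c, B) = c² - 12 = -12 + c²)
W = -8
(W + V(1, -7))*t(-6, -1) = (-8 + (-12 + 1²))*7 = (-8 + (-12 + 1))*7 = (-8 - 11)*7 = -19*7 = -133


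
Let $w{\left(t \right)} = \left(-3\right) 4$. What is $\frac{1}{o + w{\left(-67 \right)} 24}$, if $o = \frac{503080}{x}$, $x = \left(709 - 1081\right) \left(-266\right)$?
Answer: $- \frac{12369}{3499387} \approx -0.0035346$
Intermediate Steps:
$x = 98952$ ($x = \left(-372\right) \left(-266\right) = 98952$)
$o = \frac{62885}{12369}$ ($o = \frac{503080}{98952} = 503080 \cdot \frac{1}{98952} = \frac{62885}{12369} \approx 5.0841$)
$w{\left(t \right)} = -12$
$\frac{1}{o + w{\left(-67 \right)} 24} = \frac{1}{\frac{62885}{12369} - 288} = \frac{1}{- \frac{3499387}{12369}} = - \frac{12369}{3499387}$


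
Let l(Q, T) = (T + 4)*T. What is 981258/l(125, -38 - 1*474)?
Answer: 490629/130048 ≈ 3.7727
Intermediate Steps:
l(Q, T) = T*(4 + T) (l(Q, T) = (4 + T)*T = T*(4 + T))
981258/l(125, -38 - 1*474) = 981258/(((-38 - 1*474)*(4 + (-38 - 1*474)))) = 981258/(((-38 - 474)*(4 + (-38 - 474)))) = 981258/((-512*(4 - 512))) = 981258/((-512*(-508))) = 981258/260096 = 981258*(1/260096) = 490629/130048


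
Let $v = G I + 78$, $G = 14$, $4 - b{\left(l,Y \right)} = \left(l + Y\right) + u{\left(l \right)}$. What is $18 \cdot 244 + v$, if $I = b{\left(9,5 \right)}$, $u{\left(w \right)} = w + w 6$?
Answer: $3448$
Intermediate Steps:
$u{\left(w \right)} = 7 w$ ($u{\left(w \right)} = w + 6 w = 7 w$)
$b{\left(l,Y \right)} = 4 - Y - 8 l$ ($b{\left(l,Y \right)} = 4 - \left(\left(l + Y\right) + 7 l\right) = 4 - \left(\left(Y + l\right) + 7 l\right) = 4 - \left(Y + 8 l\right) = 4 - Y - 8 l$)
$I = -73$ ($I = 4 - 5 - 72 = -73$)
$v = -944$ ($v = 14 \left(-73\right) + 78 = -1022 + 78 = -944$)
$18 \cdot 244 + v = 18 \cdot 244 - 944 = 4392 - 944 = 3448$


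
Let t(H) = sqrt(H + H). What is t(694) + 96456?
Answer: 96456 + 2*sqrt(347) ≈ 96493.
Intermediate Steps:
t(H) = sqrt(2)*sqrt(H) (t(H) = sqrt(2*H) = sqrt(2)*sqrt(H))
t(694) + 96456 = sqrt(2)*sqrt(694) + 96456 = 2*sqrt(347) + 96456 = 96456 + 2*sqrt(347)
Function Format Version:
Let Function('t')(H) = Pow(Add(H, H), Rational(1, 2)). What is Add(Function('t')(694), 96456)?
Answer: Add(96456, Mul(2, Pow(347, Rational(1, 2)))) ≈ 96493.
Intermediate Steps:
Function('t')(H) = Mul(Pow(2, Rational(1, 2)), Pow(H, Rational(1, 2))) (Function('t')(H) = Pow(Mul(2, H), Rational(1, 2)) = Mul(Pow(2, Rational(1, 2)), Pow(H, Rational(1, 2))))
Add(Function('t')(694), 96456) = Add(Mul(Pow(2, Rational(1, 2)), Pow(694, Rational(1, 2))), 96456) = Add(Mul(2, Pow(347, Rational(1, 2))), 96456) = Add(96456, Mul(2, Pow(347, Rational(1, 2))))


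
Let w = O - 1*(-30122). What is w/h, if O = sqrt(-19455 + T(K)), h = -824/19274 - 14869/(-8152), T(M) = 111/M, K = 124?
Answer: 2366409140528/139933929 + 39280412*I*sqrt(74781579)/4337951799 ≈ 16911.0 + 78.305*I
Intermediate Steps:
h = 139933929/78560824 (h = -824*1/19274 - 14869*(-1/8152) = -412/9637 + 14869/8152 = 139933929/78560824 ≈ 1.7812)
O = I*sqrt(74781579)/62 (O = sqrt(-19455 + 111/124) = sqrt(-2412309/124) = I*sqrt(74781579)/62 ≈ 139.48*I)
w = 30122 + I*sqrt(74781579)/62 (w = I*sqrt(74781579)/62 - 1*(-30122) = I*sqrt(74781579)/62 + 30122 = 30122 + I*sqrt(74781579)/62 ≈ 30122.0 + 139.48*I)
w/h = (30122 + I*sqrt(74781579)/62)/(139933929/78560824) = (30122 + I*sqrt(74781579)/62)*(78560824/139933929) = 2366409140528/139933929 + 39280412*I*sqrt(74781579)/4337951799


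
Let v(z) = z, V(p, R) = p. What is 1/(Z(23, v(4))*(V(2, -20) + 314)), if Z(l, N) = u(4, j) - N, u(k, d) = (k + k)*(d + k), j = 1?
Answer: 1/11376 ≈ 8.7904e-5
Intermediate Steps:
u(k, d) = 2*k*(d + k) (u(k, d) = (2*k)*(d + k) = 2*k*(d + k))
Z(l, N) = 40 - N (Z(l, N) = 2*4*(1 + 4) - N = 2*4*5 - N = 40 - N)
1/(Z(23, v(4))*(V(2, -20) + 314)) = 1/((40 - 1*4)*(2 + 314)) = 1/((40 - 4)*316) = 1/(36*316) = 1/11376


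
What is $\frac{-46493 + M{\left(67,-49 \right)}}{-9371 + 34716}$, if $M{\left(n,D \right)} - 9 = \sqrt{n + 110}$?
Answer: $- \frac{46484}{25345} + \frac{\sqrt{177}}{25345} \approx -1.8335$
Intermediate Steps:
$M{\left(n,D \right)} = 9 + \sqrt{110 + n}$ ($M{\left(n,D \right)} = 9 + \sqrt{n + 110} = 9 + \sqrt{110 + n}$)
$\frac{-46493 + M{\left(67,-49 \right)}}{-9371 + 34716} = \frac{-46493 + \left(9 + \sqrt{110 + 67}\right)}{-9371 + 34716} = \frac{-46493 + \left(9 + \sqrt{177}\right)}{25345} = \left(-46484 + \sqrt{177}\right) \frac{1}{25345} = - \frac{46484}{25345} + \frac{\sqrt{177}}{25345}$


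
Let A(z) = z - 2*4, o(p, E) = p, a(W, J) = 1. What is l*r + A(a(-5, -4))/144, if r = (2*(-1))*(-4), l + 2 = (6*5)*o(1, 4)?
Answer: 32249/144 ≈ 223.95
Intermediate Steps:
A(z) = -8 + z (A(z) = z - 8 = -8 + z)
l = 28 (l = -2 + (6*5)*1 = -2 + 30*1 = -2 + 30 = 28)
r = 8 (r = -2*(-4) = 8)
l*r + A(a(-5, -4))/144 = 28*8 + (-8 + 1)/144 = 224 - 7*1/144 = 224 - 7/144 = 32249/144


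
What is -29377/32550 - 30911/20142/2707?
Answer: -133564106299/147897418725 ≈ -0.90309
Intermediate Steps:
-29377/32550 - 30911/20142/2707 = -29377*1/32550 - 30911*1/20142*(1/2707) = -29377/32550 - 30911/20142*1/2707 = -29377/32550 - 30911/54524394 = -133564106299/147897418725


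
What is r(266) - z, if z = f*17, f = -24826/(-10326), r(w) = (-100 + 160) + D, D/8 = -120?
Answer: -4857721/5163 ≈ -940.87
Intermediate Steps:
D = -960 (D = 8*(-120) = -960)
r(w) = -900 (r(w) = (-100 + 160) - 960 = 60 - 960 = -900)
f = 12413/5163 (f = -24826*(-1/10326) = 12413/5163 ≈ 2.4042)
z = 211021/5163 (z = (12413/5163)*17 = 211021/5163 ≈ 40.872)
r(266) - z = -900 - 1*211021/5163 = -900 - 211021/5163 = -4857721/5163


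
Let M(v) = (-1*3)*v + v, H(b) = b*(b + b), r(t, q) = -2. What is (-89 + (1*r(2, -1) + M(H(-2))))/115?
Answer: -107/115 ≈ -0.93044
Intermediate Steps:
H(b) = 2*b² (H(b) = b*(2*b) = 2*b²)
M(v) = -2*v (M(v) = -3*v + v = -2*v)
(-89 + (1*r(2, -1) + M(H(-2))))/115 = (-89 + (1*(-2) - 4*(-2)²))/115 = (-89 + (-2 - 4*4))/115 = (-89 + (-2 - 2*8))/115 = (-89 + (-2 - 16))/115 = (-89 - 18)/115 = (1/115)*(-107) = -107/115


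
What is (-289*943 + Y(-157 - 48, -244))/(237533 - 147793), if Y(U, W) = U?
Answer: -68183/22435 ≈ -3.0391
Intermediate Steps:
(-289*943 + Y(-157 - 48, -244))/(237533 - 147793) = (-289*943 + (-157 - 48))/(237533 - 147793) = (-272527 - 205)/89740 = -272732*1/89740 = -68183/22435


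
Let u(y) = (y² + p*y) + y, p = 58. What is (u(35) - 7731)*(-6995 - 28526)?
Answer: 157748761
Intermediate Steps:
u(y) = y² + 59*y (u(y) = (y² + 58*y) + y = y² + 59*y)
(u(35) - 7731)*(-6995 - 28526) = (35*(59 + 35) - 7731)*(-6995 - 28526) = (35*94 - 7731)*(-35521) = (3290 - 7731)*(-35521) = -4441*(-35521) = 157748761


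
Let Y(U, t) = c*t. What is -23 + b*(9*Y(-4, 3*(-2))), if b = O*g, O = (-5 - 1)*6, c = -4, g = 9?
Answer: -70007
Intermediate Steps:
O = -36 (O = -6*6 = -36)
Y(U, t) = -4*t
b = -324 (b = -36*9 = -324)
-23 + b*(9*Y(-4, 3*(-2))) = -23 - 2916*(-12*(-2)) = -23 - 2916*(-4*(-6)) = -23 - 2916*24 = -23 - 324*216 = -23 - 69984 = -70007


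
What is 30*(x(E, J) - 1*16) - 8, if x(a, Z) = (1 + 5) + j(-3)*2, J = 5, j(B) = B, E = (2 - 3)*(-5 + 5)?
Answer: -488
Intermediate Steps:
E = 0 (E = -1*0 = 0)
x(a, Z) = 0 (x(a, Z) = (1 + 5) - 3*2 = 6 - 6 = 0)
30*(x(E, J) - 1*16) - 8 = 30*(0 - 1*16) - 8 = 30*(0 - 16) - 8 = 30*(-16) - 8 = -480 - 8 = -488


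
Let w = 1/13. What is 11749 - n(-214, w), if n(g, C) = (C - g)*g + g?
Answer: 751081/13 ≈ 57775.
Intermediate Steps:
w = 1/13 ≈ 0.076923
n(g, C) = g + g*(C - g) (n(g, C) = g*(C - g) + g = g + g*(C - g))
11749 - n(-214, w) = 11749 - (-214)*(1 + 1/13 - 1*(-214)) = 11749 - (-214)*(1 + 1/13 + 214) = 11749 - (-214)*2796/13 = 11749 - 1*(-598344/13) = 11749 + 598344/13 = 751081/13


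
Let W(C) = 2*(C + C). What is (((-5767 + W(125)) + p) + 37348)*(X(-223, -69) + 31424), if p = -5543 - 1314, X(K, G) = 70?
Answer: 794404656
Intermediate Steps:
p = -6857
W(C) = 4*C (W(C) = 2*(2*C) = 4*C)
(((-5767 + W(125)) + p) + 37348)*(X(-223, -69) + 31424) = (((-5767 + 4*125) - 6857) + 37348)*(70 + 31424) = (((-5767 + 500) - 6857) + 37348)*31494 = ((-5267 - 6857) + 37348)*31494 = (-12124 + 37348)*31494 = 25224*31494 = 794404656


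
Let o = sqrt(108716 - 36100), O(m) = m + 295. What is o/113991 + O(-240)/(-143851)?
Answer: -55/143851 + 2*sqrt(18154)/113991 ≈ 0.0019816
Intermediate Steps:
O(m) = 295 + m
o = 2*sqrt(18154) (o = sqrt(72616) = 2*sqrt(18154) ≈ 269.47)
o/113991 + O(-240)/(-143851) = (2*sqrt(18154))/113991 + (295 - 240)/(-143851) = (2*sqrt(18154))*(1/113991) + 55*(-1/143851) = 2*sqrt(18154)/113991 - 55/143851 = -55/143851 + 2*sqrt(18154)/113991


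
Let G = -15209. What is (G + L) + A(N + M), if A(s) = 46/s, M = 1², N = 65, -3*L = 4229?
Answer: -548393/33 ≈ -16618.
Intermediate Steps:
L = -4229/3 (L = -⅓*4229 = -4229/3 ≈ -1409.7)
M = 1
(G + L) + A(N + M) = (-15209 - 4229/3) + 46/(65 + 1) = -49856/3 + 46/66 = -49856/3 + 46*(1/66) = -49856/3 + 23/33 = -548393/33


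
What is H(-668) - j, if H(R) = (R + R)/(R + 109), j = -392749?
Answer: 219548027/559 ≈ 3.9275e+5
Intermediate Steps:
H(R) = 2*R/(109 + R) (H(R) = (2*R)/(109 + R) = 2*R/(109 + R))
H(-668) - j = 2*(-668)/(109 - 668) - 1*(-392749) = 2*(-668)/(-559) + 392749 = 2*(-668)*(-1/559) + 392749 = 1336/559 + 392749 = 219548027/559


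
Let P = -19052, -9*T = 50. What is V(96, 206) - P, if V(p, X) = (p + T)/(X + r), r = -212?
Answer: 513997/27 ≈ 19037.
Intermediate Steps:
T = -50/9 (T = -1/9*50 = -50/9 ≈ -5.5556)
V(p, X) = (-50/9 + p)/(-212 + X) (V(p, X) = (p - 50/9)/(X - 212) = (-50/9 + p)/(-212 + X))
V(96, 206) - P = (-50/9 + 96)/(-212 + 206) - 1*(-19052) = (814/9)/(-6) + 19052 = -1/6*814/9 + 19052 = -407/27 + 19052 = 513997/27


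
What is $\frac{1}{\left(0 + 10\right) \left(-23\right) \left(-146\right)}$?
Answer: $\frac{1}{33580} \approx 2.978 \cdot 10^{-5}$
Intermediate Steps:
$\frac{1}{\left(0 + 10\right) \left(-23\right) \left(-146\right)} = \frac{1}{10 \left(-23\right) \left(-146\right)} = \frac{1}{\left(-230\right) \left(-146\right)} = \frac{1}{33580}$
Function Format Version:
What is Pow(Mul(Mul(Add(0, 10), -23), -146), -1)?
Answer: Rational(1, 33580) ≈ 2.9780e-5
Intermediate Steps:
Pow(Mul(Mul(Add(0, 10), -23), -146), -1) = Pow(Mul(Mul(10, -23), -146), -1) = Pow(Mul(-230, -146), -1) = Pow(33580, -1) = Rational(1, 33580)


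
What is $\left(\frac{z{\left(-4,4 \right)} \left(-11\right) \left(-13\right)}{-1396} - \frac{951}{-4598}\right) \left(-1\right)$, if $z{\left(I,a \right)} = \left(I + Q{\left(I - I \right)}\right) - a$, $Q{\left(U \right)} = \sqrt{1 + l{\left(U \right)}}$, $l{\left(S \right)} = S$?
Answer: $- \frac{2965097}{3209404} \approx -0.92388$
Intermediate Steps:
$Q{\left(U \right)} = \sqrt{1 + U}$
$z{\left(I,a \right)} = 1 + I - a$ ($z{\left(I,a \right)} = \left(I + \sqrt{1 + \left(I - I\right)}\right) - a = \left(I + \sqrt{1 + 0}\right) - a = \left(I + \sqrt{1}\right) - a = \left(I + 1\right) - a = \left(1 + I\right) - a = 1 + I - a$)
$\left(\frac{z{\left(-4,4 \right)} \left(-11\right) \left(-13\right)}{-1396} - \frac{951}{-4598}\right) \left(-1\right) = \left(\frac{\left(1 - 4 - 4\right) \left(-11\right) \left(-13\right)}{-1396} - \frac{951}{-4598}\right) \left(-1\right) = \left(\left(1 - 4 - 4\right) \left(-11\right) \left(-13\right) \left(- \frac{1}{1396}\right) - - \frac{951}{4598}\right) \left(-1\right) = \left(\left(-7\right) \left(-11\right) \left(-13\right) \left(- \frac{1}{1396}\right) + \frac{951}{4598}\right) \left(-1\right) = \left(77 \left(-13\right) \left(- \frac{1}{1396}\right) + \frac{951}{4598}\right) \left(-1\right) = \left(\left(-1001\right) \left(- \frac{1}{1396}\right) + \frac{951}{4598}\right) \left(-1\right) = \left(\frac{1001}{1396} + \frac{951}{4598}\right) \left(-1\right) = \frac{2965097}{3209404} \left(-1\right) = - \frac{2965097}{3209404}$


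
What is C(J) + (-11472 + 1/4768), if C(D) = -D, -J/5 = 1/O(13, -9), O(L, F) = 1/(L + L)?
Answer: -54078655/4768 ≈ -11342.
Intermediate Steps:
O(L, F) = 1/(2*L)
J = -130 (J = -5/((½)/13) = -5/((½)*(1/13)) = -5/1/26 = -5*26 = -130)
C(J) + (-11472 + 1/4768) = -1*(-130) + (-11472 + 1/4768) = 130 + (-11472 + 1/4768) = 130 - 54698495/4768 = -54078655/4768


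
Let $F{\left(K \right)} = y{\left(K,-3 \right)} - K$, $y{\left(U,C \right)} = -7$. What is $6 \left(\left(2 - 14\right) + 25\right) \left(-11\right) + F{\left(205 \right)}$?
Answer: $-1070$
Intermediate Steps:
$F{\left(K \right)} = -7 - K$
$6 \left(\left(2 - 14\right) + 25\right) \left(-11\right) + F{\left(205 \right)} = 6 \left(\left(2 - 14\right) + 25\right) \left(-11\right) - 212 = 6 \left(-12 + 25\right) \left(-11\right) - 212 = 6 \cdot 13 \left(-11\right) - 212 = 6 \left(-143\right) - 212 = -858 - 212 = -1070$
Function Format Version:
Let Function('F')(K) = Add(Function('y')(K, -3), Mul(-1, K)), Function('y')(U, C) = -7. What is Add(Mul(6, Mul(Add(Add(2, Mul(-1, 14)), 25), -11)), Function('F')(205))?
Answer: -1070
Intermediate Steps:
Function('F')(K) = Add(-7, Mul(-1, K))
Add(Mul(6, Mul(Add(Add(2, Mul(-1, 14)), 25), -11)), Function('F')(205)) = Add(Mul(6, Mul(Add(Add(2, Mul(-1, 14)), 25), -11)), Add(-7, Mul(-1, 205))) = Add(Mul(6, Mul(Add(Add(2, -14), 25), -11)), Add(-7, -205)) = Add(Mul(6, Mul(Add(-12, 25), -11)), -212) = Add(Mul(6, Mul(13, -11)), -212) = Add(Mul(6, -143), -212) = Add(-858, -212) = -1070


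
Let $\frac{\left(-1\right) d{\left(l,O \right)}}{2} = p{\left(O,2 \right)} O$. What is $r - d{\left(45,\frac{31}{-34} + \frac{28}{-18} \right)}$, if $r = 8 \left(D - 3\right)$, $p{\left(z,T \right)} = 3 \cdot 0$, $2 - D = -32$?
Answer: $248$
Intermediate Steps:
$D = 34$ ($D = 2 - -32 = 2 + 32 = 34$)
$p{\left(z,T \right)} = 0$
$d{\left(l,O \right)} = 0$ ($d{\left(l,O \right)} = - 2 \cdot 0 O = \left(-2\right) 0 = 0$)
$r = 248$ ($r = 8 \left(34 - 3\right) = 8 \cdot 31 = 248$)
$r - d{\left(45,\frac{31}{-34} + \frac{28}{-18} \right)} = 248 - 0 = 248 + 0 = 248$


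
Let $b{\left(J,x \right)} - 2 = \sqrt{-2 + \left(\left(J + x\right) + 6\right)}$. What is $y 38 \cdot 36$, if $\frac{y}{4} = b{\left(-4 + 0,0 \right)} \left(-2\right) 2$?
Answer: $-43776$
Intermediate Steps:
$b{\left(J,x \right)} = 2 + \sqrt{4 + J + x}$ ($b{\left(J,x \right)} = 2 + \sqrt{-2 + \left(\left(J + x\right) + 6\right)} = 2 + \sqrt{-2 + \left(6 + J + x\right)} = 2 + \sqrt{4 + J + x}$)
$y = -32$ ($y = 4 \left(2 + \sqrt{4 + \left(-4 + 0\right) + 0}\right) \left(-2\right) 2 = 4 \left(2 + \sqrt{4 - 4 + 0}\right) \left(-2\right) 2 = 4 \left(2 + \sqrt{0}\right) \left(-2\right) 2 = 4 \left(2 + 0\right) \left(-2\right) 2 = 4 \cdot 2 \left(-2\right) 2 = 4 \left(\left(-4\right) 2\right) = 4 \left(-8\right) = -32$)
$y 38 \cdot 36 = \left(-32\right) 38 \cdot 36 = \left(-1216\right) 36 = -43776$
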